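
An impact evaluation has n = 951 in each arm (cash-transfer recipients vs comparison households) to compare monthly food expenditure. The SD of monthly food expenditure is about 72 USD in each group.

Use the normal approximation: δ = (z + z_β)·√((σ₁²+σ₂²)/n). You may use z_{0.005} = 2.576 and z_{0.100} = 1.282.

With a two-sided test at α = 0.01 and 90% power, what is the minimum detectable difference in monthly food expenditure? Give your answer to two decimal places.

δ = (z_{α/2} + z_β) · √((σ₁²+σ₂²)/n)
  = (2.576 + 1.282) · √(10368/951)
  = 3.858 · √10.9022
  = 3.858 · 3.3018
  = 12.7385

Minimum detectable difference ≈ 12.74 USD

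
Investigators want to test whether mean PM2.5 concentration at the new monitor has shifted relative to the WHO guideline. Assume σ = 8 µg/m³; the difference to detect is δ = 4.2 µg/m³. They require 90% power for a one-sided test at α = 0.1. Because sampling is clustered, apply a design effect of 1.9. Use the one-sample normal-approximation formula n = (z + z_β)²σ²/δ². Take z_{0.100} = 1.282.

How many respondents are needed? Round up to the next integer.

n = (z_α + z_β)² · σ² / δ²
  = (1.282 + 1.282)² · 8² / 4.2²
  = 6.5741 · 64 / 17.64
  = 23.85
Design effect: 1.9 × 23.85 = 45.32.
Round up → n = 46.

n = 46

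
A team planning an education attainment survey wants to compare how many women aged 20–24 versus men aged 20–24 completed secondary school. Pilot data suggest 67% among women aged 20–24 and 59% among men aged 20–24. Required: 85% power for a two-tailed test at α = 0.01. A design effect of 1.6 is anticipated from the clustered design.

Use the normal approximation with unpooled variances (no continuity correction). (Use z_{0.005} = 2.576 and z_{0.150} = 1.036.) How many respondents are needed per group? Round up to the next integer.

n = (z_{α/2} + z_β)² · [p₁(1−p₁) + p₂(1−p₂)] / (p₁ − p₂)²
  = (2.576 + 1.036)² · (0.67·0.33 + 0.59·0.41) / (0.08)²
  = (3.612)² · (0.2211 + 0.2419) / 0.0064
  = 13.0465 · 0.4630 / 0.0064
  = 943.84
Design effect: 1.6 × 943.84 = 1510.14.
Round up → n = 1511 per group.

n = 1511 per group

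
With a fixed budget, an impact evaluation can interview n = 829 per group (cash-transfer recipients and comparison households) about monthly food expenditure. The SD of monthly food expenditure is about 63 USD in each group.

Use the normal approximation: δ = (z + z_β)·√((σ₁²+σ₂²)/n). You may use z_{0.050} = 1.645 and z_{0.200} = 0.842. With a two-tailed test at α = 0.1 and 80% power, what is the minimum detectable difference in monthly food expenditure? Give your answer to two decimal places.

Minimum detectable difference ≈ 7.70 USD

δ = (z_{α/2} + z_β) · √((σ₁²+σ₂²)/n)
  = (1.645 + 0.842) · √(7938/829)
  = 2.487 · √9.5754
  = 2.487 · 3.0944
  = 7.6958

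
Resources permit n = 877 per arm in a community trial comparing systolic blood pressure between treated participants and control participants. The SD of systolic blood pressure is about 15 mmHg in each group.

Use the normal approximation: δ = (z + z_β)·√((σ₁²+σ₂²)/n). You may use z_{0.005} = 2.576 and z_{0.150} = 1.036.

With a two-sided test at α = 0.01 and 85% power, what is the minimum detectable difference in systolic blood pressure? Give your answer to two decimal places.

Minimum detectable difference ≈ 2.59 mmHg

δ = (z_{α/2} + z_β) · √((σ₁²+σ₂²)/n)
  = (2.576 + 1.036) · √(450/877)
  = 3.612 · √0.51311
  = 3.612 · 0.7163
  = 2.5873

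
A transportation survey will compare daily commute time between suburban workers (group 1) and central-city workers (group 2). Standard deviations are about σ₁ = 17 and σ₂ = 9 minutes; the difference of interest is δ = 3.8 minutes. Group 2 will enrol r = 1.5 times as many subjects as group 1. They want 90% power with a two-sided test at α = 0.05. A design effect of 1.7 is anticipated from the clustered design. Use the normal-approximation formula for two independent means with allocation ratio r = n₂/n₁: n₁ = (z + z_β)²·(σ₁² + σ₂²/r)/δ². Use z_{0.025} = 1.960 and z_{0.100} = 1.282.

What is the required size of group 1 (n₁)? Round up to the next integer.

n₁ = (z_{α/2} + z_β)² · (σ₁² + σ₂²/r) / δ²
   = (1.960 + 1.282)² · (17² + 9²/1.5) / 3.8²
   = 10.5106 · (289 + 54) / 14.44
   = 10.5106 · 343 / 14.44
   = 249.66
Design effect: 1.7 × 249.66 = 424.43.
Round up → n₁ = 425; n₂ = r·n₁ = 1.5 × 425 = 638.

n₁ = 425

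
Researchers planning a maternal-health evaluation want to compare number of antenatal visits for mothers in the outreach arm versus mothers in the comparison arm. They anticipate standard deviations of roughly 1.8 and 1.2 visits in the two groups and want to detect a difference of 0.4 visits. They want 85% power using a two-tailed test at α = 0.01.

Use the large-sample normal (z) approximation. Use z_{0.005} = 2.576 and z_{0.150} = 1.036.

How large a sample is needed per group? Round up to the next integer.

n = 382 per group

n = (z_{α/2} + z_β)² · (σ₁² + σ₂²) / δ²
  = (2.576 + 1.036)² · (1.8² + 1.2² = 4.68) / 0.4²
  = 13.0465 · 4.68 / 0.16
  = 381.61
Round up → n = 382 per group.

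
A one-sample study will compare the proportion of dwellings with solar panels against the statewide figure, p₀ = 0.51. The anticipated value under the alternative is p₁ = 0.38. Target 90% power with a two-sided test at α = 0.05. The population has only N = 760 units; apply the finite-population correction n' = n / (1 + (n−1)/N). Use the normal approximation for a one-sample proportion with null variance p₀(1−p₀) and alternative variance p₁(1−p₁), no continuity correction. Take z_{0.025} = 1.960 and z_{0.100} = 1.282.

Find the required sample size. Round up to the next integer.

n = [z_{α/2}·√(p₀q₀) + z_β·√(p₁q₁)]² / (p₁ − p₀)²
  = [1.960·√(0.51·0.49) + 1.282·√(0.38·0.62)]² / (-0.13)²
  = [1.960·0.4999 + 1.282·0.4854]² / 0.0169
  = [1.6021]² / 0.0169
  = 151.87
Finite-population correction (N = 760): 151.87 / (1 + (151.87 − 1)/760) = 126.72.
Round up → n = 127.

n = 127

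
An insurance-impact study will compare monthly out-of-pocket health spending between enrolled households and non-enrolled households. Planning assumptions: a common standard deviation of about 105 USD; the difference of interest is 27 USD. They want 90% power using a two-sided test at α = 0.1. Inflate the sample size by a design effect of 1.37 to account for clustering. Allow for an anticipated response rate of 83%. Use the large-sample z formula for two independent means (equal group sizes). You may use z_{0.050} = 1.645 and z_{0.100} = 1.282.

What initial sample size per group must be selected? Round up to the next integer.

n = (z_{α/2} + z_β)² · (σ₁² + σ₂²) / δ²
  = (1.645 + 1.282)² · (2·105² = 22050) / 27²
  = 8.5673 · 22050 / 729
  = 259.14
Design effect: 1.37 × 259.14 = 355.02.
Adjust for 83% response: 355.02 / 0.83 = 427.73.
Round up → n = 428 per group.

n = 428 per group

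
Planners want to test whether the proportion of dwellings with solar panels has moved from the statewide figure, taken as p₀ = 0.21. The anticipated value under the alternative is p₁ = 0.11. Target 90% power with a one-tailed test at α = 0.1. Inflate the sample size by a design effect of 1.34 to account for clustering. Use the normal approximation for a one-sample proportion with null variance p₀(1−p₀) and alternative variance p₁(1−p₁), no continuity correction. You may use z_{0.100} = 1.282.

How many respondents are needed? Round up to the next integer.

n = 115

n = [z_α·√(p₀q₀) + z_β·√(p₁q₁)]² / (p₁ − p₀)²
  = [1.282·√(0.21·0.79) + 1.282·√(0.11·0.89)]² / (-0.10)²
  = [1.282·0.4073 + 1.282·0.3129]² / 0.0100
  = [0.9233]² / 0.0100
  = 85.25
Design effect: 1.34 × 85.25 = 114.23.
Round up → n = 115.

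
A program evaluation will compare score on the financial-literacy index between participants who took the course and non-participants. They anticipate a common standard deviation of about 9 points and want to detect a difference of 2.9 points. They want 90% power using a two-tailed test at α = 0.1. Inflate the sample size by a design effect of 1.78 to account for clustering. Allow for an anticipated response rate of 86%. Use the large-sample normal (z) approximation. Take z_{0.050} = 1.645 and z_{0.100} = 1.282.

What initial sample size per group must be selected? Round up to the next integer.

n = (z_{α/2} + z_β)² · (σ₁² + σ₂²) / δ²
  = (1.645 + 1.282)² · (2·9² = 162) / 2.9²
  = 8.5673 · 162 / 8.41
  = 165.03
Design effect: 1.78 × 165.03 = 293.75.
Adjust for 86% response: 293.75 / 0.86 = 341.57.
Round up → n = 342 per group.

n = 342 per group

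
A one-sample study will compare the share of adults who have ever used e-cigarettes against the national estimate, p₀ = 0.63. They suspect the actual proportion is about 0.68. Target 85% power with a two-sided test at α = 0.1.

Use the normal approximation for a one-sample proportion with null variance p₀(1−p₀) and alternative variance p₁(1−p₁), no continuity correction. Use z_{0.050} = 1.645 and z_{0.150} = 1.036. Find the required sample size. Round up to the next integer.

n = 653

n = [z_{α/2}·√(p₀q₀) + z_β·√(p₁q₁)]² / (p₁ − p₀)²
  = [1.645·√(0.63·0.37) + 1.036·√(0.68·0.32)]² / (0.05)²
  = [1.645·0.4828 + 1.036·0.4665]² / 0.0025
  = [1.2775]² / 0.0025
  = 652.78
Round up → n = 653.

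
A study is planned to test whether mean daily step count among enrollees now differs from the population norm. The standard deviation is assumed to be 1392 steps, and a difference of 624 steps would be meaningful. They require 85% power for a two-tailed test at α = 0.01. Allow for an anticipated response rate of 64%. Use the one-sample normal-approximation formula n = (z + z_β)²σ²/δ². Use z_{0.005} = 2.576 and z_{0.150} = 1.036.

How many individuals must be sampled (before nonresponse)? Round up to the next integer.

n = (z_{α/2} + z_β)² · σ² / δ²
  = (2.576 + 1.036)² · 1392² / 624²
  = 13.0465 · 1937664 / 389376
  = 64.92
Adjust for 64% response: 64.92 / 0.64 = 101.44.
Round up → n = 102.

n = 102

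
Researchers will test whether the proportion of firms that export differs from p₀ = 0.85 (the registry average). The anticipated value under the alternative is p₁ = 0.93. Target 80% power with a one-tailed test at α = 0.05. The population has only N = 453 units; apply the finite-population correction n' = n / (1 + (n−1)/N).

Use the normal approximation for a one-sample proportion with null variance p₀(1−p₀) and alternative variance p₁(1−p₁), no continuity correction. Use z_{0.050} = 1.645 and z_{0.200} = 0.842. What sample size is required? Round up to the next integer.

n = 83

n = [z_α·√(p₀q₀) + z_β·√(p₁q₁)]² / (p₁ − p₀)²
  = [1.645·√(0.85·0.15) + 0.842·√(0.93·0.07)]² / (0.08)²
  = [1.645·0.3571 + 0.842·0.2551]² / 0.0064
  = [0.8022]² / 0.0064
  = 100.55
Finite-population correction (N = 453): 100.55 / (1 + (100.55 − 1)/453) = 82.44.
Round up → n = 83.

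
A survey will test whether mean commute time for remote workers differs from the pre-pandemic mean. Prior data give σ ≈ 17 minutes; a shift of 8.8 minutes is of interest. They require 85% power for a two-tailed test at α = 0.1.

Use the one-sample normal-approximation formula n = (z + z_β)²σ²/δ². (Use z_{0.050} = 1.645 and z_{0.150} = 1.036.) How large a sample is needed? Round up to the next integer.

n = 27

n = (z_{α/2} + z_β)² · σ² / δ²
  = (1.645 + 1.036)² · 17² / 8.8²
  = 7.1878 · 289 / 77.44
  = 26.82
Round up → n = 27.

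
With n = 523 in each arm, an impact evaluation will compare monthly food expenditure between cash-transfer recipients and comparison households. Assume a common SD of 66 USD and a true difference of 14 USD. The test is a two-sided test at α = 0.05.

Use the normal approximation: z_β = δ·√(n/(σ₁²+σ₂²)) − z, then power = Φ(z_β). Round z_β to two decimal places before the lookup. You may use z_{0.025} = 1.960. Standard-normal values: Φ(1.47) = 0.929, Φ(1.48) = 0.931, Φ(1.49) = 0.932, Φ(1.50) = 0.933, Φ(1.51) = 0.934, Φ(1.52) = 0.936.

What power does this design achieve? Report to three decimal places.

z_β = δ·√(n/(σ₁²+σ₂²)) − z_{α/2}
    = 14 · √(523/8712) − 1.960
    = 14 · 0.24501 − 1.960
    = 3.4302 − 1.960 = 1.4702 → 1.47
Power = Φ(1.47) = 0.929.

Power ≈ 0.929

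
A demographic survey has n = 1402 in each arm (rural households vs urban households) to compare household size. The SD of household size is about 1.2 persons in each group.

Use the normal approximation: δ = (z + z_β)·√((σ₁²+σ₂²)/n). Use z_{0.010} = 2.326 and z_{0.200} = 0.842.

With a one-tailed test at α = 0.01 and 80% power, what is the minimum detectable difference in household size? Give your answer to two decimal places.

δ = (z_α + z_β) · √((σ₁²+σ₂²)/n)
  = (2.326 + 0.842) · √(2.88/1402)
  = 3.168 · √0.00205
  = 3.168 · 0.0453
  = 0.1436

Minimum detectable difference ≈ 0.14 persons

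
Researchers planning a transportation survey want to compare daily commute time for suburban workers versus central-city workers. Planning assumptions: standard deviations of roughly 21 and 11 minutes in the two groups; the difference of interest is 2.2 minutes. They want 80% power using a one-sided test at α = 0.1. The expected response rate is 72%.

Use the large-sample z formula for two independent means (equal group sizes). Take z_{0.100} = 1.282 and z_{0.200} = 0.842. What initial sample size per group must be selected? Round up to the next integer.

n = 728 per group

n = (z_α + z_β)² · (σ₁² + σ₂²) / δ²
  = (1.282 + 0.842)² · (21² + 11² = 562) / 2.2²
  = 4.5114 · 562 / 4.84
  = 523.84
Adjust for 72% response: 523.84 / 0.72 = 727.56.
Round up → n = 728 per group.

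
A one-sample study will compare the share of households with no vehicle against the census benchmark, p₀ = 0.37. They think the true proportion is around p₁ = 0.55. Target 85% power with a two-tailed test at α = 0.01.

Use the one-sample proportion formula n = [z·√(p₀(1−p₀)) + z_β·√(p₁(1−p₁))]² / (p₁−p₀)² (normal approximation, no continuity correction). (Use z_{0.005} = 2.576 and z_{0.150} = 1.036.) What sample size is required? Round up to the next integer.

n = 96

n = [z_{α/2}·√(p₀q₀) + z_β·√(p₁q₁)]² / (p₁ − p₀)²
  = [2.576·√(0.37·0.63) + 1.036·√(0.55·0.45)]² / (0.18)²
  = [2.576·0.4828 + 1.036·0.4975]² / 0.0324
  = [1.7591]² / 0.0324
  = 95.51
Round up → n = 96.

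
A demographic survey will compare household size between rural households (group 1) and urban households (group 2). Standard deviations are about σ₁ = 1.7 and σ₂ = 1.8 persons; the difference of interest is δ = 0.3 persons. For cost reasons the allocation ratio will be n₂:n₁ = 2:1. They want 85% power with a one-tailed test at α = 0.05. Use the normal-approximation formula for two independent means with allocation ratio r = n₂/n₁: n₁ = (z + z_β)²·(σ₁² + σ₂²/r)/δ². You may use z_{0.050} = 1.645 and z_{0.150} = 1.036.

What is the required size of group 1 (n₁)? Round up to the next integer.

n₁ = (z_α + z_β)² · (σ₁² + σ₂²/r) / δ²
   = (1.645 + 1.036)² · (1.7² + 1.8²/2) / 0.3²
   = 7.1878 · (2.89 + 1.62) / 0.09
   = 7.1878 · 4.51 / 0.09
   = 360.19
Round up → n₁ = 361; n₂ = r·n₁ = 2 × 361 = 722.

n₁ = 361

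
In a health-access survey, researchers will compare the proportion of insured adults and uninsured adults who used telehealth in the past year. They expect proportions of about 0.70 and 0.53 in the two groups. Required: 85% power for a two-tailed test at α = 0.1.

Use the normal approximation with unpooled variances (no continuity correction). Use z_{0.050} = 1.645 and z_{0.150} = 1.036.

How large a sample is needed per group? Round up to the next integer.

n = 115 per group

n = (z_{α/2} + z_β)² · [p₁(1−p₁) + p₂(1−p₂)] / (p₁ − p₂)²
  = (1.645 + 1.036)² · (0.70·0.30 + 0.53·0.47) / (0.17)²
  = (2.681)² · (0.2100 + 0.2491) / 0.0289
  = 7.1878 · 0.4591 / 0.0289
  = 114.18
Round up → n = 115 per group.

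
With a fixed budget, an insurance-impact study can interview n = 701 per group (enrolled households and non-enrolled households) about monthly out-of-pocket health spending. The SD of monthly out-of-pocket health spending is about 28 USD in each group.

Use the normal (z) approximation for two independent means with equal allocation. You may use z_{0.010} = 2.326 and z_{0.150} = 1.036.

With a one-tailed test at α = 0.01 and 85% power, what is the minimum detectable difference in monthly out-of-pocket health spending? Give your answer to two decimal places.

δ = (z_α + z_β) · √((σ₁²+σ₂²)/n)
  = (2.326 + 1.036) · √(1568/701)
  = 3.362 · √2.2368
  = 3.362 · 1.4956
  = 5.0282

Minimum detectable difference ≈ 5.03 USD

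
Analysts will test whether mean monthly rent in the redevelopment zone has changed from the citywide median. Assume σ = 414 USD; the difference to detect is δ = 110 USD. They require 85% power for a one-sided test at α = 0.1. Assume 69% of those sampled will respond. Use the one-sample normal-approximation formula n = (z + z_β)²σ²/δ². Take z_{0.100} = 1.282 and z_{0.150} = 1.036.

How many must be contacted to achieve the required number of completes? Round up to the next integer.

n = 111

n = (z_α + z_β)² · σ² / δ²
  = (1.282 + 1.036)² · 414² / 110²
  = 5.3731 · 171396 / 12100
  = 76.11
Adjust for 69% response: 76.11 / 0.69 = 110.30.
Round up → n = 111.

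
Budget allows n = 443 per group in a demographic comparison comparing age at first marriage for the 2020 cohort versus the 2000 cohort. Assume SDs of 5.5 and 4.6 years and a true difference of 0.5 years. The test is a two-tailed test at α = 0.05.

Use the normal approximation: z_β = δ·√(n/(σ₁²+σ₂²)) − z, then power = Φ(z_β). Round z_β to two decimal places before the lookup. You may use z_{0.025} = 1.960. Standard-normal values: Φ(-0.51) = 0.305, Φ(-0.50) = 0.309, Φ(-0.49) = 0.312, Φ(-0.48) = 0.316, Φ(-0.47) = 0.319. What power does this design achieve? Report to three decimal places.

z_β = δ·√(n/(σ₁²+σ₂²)) − z_{α/2}
    = 0.5 · √(443/51.41) − 1.960
    = 0.5 · 2.93547 − 1.960
    = 1.4677 − 1.960 = -0.4923 → -0.49
Power = Φ(-0.49) = 0.312.

Power ≈ 0.312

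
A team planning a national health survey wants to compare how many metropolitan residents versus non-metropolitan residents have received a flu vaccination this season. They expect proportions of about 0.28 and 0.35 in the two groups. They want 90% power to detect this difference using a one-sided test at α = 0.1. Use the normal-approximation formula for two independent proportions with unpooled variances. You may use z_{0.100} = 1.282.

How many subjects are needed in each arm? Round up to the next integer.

n = (z_α + z_β)² · [p₁(1−p₁) + p₂(1−p₂)] / (p₁ − p₂)²
  = (1.282 + 1.282)² · (0.28·0.72 + 0.35·0.65) / (-0.07)²
  = (2.564)² · (0.2016 + 0.2275) / 0.0049
  = 6.5741 · 0.4291 / 0.0049
  = 575.70
Round up → n = 576 per group.

n = 576 per group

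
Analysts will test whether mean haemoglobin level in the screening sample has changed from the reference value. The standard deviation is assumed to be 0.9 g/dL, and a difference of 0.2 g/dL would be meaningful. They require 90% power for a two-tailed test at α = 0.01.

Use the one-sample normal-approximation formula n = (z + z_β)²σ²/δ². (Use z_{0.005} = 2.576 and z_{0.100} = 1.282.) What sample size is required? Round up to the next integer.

n = (z_{α/2} + z_β)² · σ² / δ²
  = (2.576 + 1.282)² · 0.9² / 0.2²
  = 14.8842 · 0.81 / 0.04
  = 301.40
Round up → n = 302.

n = 302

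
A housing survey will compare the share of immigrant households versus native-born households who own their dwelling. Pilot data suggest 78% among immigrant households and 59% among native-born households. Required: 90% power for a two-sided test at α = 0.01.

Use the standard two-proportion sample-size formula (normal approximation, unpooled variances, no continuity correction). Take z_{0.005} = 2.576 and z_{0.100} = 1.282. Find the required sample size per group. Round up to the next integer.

n = 171 per group

n = (z_{α/2} + z_β)² · [p₁(1−p₁) + p₂(1−p₂)] / (p₁ − p₂)²
  = (2.576 + 1.282)² · (0.78·0.22 + 0.59·0.41) / (0.19)²
  = (3.858)² · (0.1716 + 0.2419) / 0.0361
  = 14.8842 · 0.4135 / 0.0361
  = 170.49
Round up → n = 171 per group.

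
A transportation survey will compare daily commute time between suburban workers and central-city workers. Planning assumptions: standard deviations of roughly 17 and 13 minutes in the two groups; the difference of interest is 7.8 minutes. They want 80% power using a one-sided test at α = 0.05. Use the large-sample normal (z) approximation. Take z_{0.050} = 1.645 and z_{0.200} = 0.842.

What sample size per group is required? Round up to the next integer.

n = 47 per group

n = (z_α + z_β)² · (σ₁² + σ₂²) / δ²
  = (1.645 + 0.842)² · (17² + 13² = 458) / 7.8²
  = 6.1852 · 458 / 60.84
  = 46.56
Round up → n = 47 per group.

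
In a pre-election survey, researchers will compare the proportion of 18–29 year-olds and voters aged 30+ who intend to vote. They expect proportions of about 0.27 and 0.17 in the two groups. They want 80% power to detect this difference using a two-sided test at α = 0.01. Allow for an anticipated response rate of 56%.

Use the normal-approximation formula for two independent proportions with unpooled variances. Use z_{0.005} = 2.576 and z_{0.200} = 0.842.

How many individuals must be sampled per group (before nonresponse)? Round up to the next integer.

n = (z_{α/2} + z_β)² · [p₁(1−p₁) + p₂(1−p₂)] / (p₁ − p₂)²
  = (2.576 + 0.842)² · (0.27·0.73 + 0.17·0.83) / (0.10)²
  = (3.418)² · (0.1971 + 0.1411) / 0.0100
  = 11.6827 · 0.3382 / 0.0100
  = 395.11
Adjust for 56% response: 395.11 / 0.56 = 705.55.
Round up → n = 706 per group.

n = 706 per group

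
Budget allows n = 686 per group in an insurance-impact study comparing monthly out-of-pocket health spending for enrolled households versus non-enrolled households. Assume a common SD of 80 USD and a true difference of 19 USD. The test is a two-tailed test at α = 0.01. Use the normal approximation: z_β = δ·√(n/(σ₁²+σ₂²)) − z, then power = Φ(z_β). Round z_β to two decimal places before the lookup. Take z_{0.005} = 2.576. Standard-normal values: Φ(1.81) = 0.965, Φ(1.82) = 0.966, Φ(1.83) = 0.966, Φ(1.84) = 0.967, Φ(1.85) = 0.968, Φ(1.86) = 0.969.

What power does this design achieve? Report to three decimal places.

z_β = δ·√(n/(σ₁²+σ₂²)) − z_{α/2}
    = 19 · √(686/12800) − 2.576
    = 19 · 0.23150 − 2.576
    = 4.3986 − 2.576 = 1.8226 → 1.82
Power = Φ(1.82) = 0.966.

Power ≈ 0.966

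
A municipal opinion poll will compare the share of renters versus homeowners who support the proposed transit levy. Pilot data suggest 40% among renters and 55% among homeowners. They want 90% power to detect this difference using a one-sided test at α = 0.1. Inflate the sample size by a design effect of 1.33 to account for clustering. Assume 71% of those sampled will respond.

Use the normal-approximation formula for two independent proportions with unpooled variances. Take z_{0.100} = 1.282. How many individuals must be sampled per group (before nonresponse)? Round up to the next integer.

n = 267 per group

n = (z_α + z_β)² · [p₁(1−p₁) + p₂(1−p₂)] / (p₁ − p₂)²
  = (1.282 + 1.282)² · (0.40·0.60 + 0.55·0.45) / (-0.15)²
  = (2.564)² · (0.2400 + 0.2475) / 0.0225
  = 6.5741 · 0.4875 / 0.0225
  = 142.44
Design effect: 1.33 × 142.44 = 189.44.
Adjust for 71% response: 189.44 / 0.71 = 266.82.
Round up → n = 267 per group.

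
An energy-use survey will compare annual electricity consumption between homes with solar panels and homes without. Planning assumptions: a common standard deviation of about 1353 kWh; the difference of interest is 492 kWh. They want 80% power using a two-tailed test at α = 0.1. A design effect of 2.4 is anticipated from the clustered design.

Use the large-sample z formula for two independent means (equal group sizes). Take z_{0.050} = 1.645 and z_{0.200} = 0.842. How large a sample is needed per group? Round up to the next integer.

n = (z_{α/2} + z_β)² · (σ₁² + σ₂²) / δ²
  = (1.645 + 0.842)² · (2·1353² = 3661218) / 492²
  = 6.1852 · 3661218 / 242064
  = 93.55
Design effect: 2.4 × 93.55 = 224.52.
Round up → n = 225 per group.

n = 225 per group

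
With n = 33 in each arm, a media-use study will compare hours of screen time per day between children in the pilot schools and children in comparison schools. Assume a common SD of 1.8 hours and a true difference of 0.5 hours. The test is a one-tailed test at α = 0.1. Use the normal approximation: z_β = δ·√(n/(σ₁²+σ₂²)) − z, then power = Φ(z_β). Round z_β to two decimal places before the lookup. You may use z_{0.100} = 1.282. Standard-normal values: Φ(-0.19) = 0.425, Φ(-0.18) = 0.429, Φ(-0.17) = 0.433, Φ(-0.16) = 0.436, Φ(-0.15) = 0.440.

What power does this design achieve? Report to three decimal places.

z_β = δ·√(n/(σ₁²+σ₂²)) − z_α
    = 0.5 · √(33/6.48) − 1.282
    = 0.5 · 2.25668 − 1.282
    = 1.1283 − 1.282 = -0.1537 → -0.15
Power = Φ(-0.15) = 0.440.

Power ≈ 0.440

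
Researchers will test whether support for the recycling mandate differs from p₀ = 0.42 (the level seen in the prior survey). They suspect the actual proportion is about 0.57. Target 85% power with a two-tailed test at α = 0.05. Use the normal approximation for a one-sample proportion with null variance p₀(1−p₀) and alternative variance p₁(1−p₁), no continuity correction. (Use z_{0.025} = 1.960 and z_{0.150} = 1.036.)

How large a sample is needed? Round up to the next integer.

n = 98

n = [z_{α/2}·√(p₀q₀) + z_β·√(p₁q₁)]² / (p₁ − p₀)²
  = [1.960·√(0.42·0.58) + 1.036·√(0.57·0.43)]² / (0.15)²
  = [1.960·0.4936 + 1.036·0.4951]² / 0.0225
  = [1.4803]² / 0.0225
  = 97.39
Round up → n = 98.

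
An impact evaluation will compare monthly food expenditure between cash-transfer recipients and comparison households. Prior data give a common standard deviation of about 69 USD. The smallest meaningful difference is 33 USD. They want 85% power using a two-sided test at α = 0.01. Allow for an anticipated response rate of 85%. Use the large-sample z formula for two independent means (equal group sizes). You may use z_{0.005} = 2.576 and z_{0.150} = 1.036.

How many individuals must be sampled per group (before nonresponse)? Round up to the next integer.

n = 135 per group

n = (z_{α/2} + z_β)² · (σ₁² + σ₂²) / δ²
  = (2.576 + 1.036)² · (2·69² = 9522) / 33²
  = 13.0465 · 9522 / 1089
  = 114.08
Adjust for 85% response: 114.08 / 0.85 = 134.21.
Round up → n = 135 per group.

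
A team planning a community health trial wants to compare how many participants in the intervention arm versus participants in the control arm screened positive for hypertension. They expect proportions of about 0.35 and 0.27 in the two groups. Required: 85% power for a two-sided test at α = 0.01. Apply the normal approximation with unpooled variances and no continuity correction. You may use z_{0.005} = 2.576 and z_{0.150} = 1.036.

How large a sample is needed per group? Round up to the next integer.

n = 866 per group

n = (z_{α/2} + z_β)² · [p₁(1−p₁) + p₂(1−p₂)] / (p₁ − p₂)²
  = (2.576 + 1.036)² · (0.35·0.65 + 0.27·0.73) / (0.08)²
  = (3.612)² · (0.2275 + 0.1971) / 0.0064
  = 13.0465 · 0.4246 / 0.0064
  = 865.56
Round up → n = 866 per group.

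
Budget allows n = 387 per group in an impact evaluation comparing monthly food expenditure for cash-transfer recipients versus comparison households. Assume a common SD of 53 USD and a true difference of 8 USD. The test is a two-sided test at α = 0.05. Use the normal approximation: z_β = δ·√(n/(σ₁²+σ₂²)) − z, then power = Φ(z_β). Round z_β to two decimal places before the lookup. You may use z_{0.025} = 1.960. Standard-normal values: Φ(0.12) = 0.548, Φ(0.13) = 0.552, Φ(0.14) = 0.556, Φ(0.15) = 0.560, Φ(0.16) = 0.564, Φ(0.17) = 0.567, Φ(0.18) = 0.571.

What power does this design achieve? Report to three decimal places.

z_β = δ·√(n/(σ₁²+σ₂²)) − z_{α/2}
    = 8 · √(387/5618) − 1.960
    = 8 · 0.26246 − 1.960
    = 2.0997 − 1.960 = 0.1397 → 0.14
Power = Φ(0.14) = 0.556.

Power ≈ 0.556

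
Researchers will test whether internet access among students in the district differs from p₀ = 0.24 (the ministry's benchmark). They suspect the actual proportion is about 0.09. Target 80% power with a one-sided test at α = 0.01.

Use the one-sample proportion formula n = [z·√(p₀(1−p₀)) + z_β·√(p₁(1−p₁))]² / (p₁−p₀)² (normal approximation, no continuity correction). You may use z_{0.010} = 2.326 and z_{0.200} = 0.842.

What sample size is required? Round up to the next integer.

n = [z_α·√(p₀q₀) + z_β·√(p₁q₁)]² / (p₁ − p₀)²
  = [2.326·√(0.24·0.76) + 0.842·√(0.09·0.91)]² / (-0.15)²
  = [2.326·0.4271 + 0.842·0.2862]² / 0.0225
  = [1.2344]² / 0.0225
  = 67.72
Round up → n = 68.

n = 68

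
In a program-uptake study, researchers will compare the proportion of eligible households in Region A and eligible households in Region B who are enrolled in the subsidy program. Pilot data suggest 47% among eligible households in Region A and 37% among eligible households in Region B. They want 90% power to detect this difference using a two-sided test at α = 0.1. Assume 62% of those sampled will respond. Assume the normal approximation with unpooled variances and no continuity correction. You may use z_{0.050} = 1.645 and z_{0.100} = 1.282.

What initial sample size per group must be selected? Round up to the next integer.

n = 667 per group

n = (z_{α/2} + z_β)² · [p₁(1−p₁) + p₂(1−p₂)] / (p₁ − p₂)²
  = (1.645 + 1.282)² · (0.47·0.53 + 0.37·0.63) / (0.10)²
  = (2.927)² · (0.2491 + 0.2331) / 0.0100
  = 8.5673 · 0.4822 / 0.0100
  = 413.12
Adjust for 62% response: 413.12 / 0.62 = 666.32.
Round up → n = 667 per group.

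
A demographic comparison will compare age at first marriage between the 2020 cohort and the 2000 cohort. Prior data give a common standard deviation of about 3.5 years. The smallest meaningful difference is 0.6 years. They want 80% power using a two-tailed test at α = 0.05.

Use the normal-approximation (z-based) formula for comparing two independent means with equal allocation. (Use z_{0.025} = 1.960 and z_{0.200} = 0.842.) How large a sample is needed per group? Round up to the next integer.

n = 535 per group

n = (z_{α/2} + z_β)² · (σ₁² + σ₂²) / δ²
  = (1.960 + 0.842)² · (2·3.5² = 24.5) / 0.6²
  = 7.8512 · 24.5 / 0.36
  = 534.32
Round up → n = 535 per group.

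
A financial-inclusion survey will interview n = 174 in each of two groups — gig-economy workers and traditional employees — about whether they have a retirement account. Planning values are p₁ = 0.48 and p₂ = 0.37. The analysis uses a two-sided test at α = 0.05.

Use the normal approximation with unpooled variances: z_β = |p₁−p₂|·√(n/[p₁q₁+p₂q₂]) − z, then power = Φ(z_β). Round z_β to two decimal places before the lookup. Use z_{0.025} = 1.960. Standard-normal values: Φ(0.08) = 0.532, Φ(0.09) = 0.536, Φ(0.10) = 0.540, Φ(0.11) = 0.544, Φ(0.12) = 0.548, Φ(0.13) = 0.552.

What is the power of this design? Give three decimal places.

z_β = |p₁−p₂|·√(n/[p₁q₁+p₂q₂]) − z_{α/2}
    = 0.11 · √(174/0.4827) − 1.960
    = 0.11 · 18.9861 − 1.960
    = 2.0885 − 1.960 = 0.1285 → 0.13
Power = Φ(0.13) = 0.552.

Power ≈ 0.552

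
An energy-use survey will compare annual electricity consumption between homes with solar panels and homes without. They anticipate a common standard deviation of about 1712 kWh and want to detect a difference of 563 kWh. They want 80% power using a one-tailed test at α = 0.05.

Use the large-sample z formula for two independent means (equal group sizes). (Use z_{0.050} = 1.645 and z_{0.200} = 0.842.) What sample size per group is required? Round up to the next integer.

n = 115 per group

n = (z_α + z_β)² · (σ₁² + σ₂²) / δ²
  = (1.645 + 0.842)² · (2·1712² = 5861888) / 563²
  = 6.1852 · 5861888 / 316969
  = 114.39
Round up → n = 115 per group.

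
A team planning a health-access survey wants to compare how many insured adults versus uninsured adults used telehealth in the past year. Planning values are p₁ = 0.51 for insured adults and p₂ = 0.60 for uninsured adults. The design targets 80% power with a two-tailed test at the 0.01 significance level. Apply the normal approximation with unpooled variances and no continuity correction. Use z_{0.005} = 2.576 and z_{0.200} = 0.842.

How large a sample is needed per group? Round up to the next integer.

n = (z_{α/2} + z_β)² · [p₁(1−p₁) + p₂(1−p₂)] / (p₁ − p₂)²
  = (2.576 + 0.842)² · (0.51·0.49 + 0.60·0.40) / (-0.09)²
  = (3.418)² · (0.2499 + 0.2400) / 0.0081
  = 11.6827 · 0.4899 / 0.0081
  = 706.59
Round up → n = 707 per group.

n = 707 per group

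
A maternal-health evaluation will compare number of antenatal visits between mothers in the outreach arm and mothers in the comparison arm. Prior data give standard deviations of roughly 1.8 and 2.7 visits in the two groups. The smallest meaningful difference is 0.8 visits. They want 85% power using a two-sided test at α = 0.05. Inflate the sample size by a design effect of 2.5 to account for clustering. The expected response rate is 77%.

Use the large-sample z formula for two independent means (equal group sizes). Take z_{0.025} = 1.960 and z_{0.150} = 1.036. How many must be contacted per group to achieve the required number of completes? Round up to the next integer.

n = (z_{α/2} + z_β)² · (σ₁² + σ₂²) / δ²
  = (1.960 + 1.036)² · (1.8² + 2.7² = 10.53) / 0.8²
  = 8.9760 · 10.53 / 0.64
  = 147.68
Design effect: 2.5 × 147.68 = 369.21.
Adjust for 77% response: 369.21 / 0.77 = 479.49.
Round up → n = 480 per group.

n = 480 per group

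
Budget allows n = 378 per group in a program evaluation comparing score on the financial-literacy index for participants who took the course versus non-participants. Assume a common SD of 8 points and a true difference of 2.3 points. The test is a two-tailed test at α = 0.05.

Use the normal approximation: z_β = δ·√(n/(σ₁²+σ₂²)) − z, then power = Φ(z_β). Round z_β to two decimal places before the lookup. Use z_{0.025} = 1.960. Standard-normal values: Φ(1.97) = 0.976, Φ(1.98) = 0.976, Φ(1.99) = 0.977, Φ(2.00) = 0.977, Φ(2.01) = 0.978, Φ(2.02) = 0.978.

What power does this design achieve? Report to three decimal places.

z_β = δ·√(n/(σ₁²+σ₂²)) − z_{α/2}
    = 2.3 · √(378/128) − 1.960
    = 2.3 · 1.71847 − 1.960
    = 3.9525 − 1.960 = 1.9925 → 1.99
Power = Φ(1.99) = 0.977.

Power ≈ 0.977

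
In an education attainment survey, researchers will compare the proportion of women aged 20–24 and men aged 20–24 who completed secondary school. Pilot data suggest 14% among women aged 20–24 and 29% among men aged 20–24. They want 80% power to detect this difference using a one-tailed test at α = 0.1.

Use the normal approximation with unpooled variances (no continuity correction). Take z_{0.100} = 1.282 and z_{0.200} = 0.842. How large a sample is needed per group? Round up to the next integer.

n = 66 per group

n = (z_α + z_β)² · [p₁(1−p₁) + p₂(1−p₂)] / (p₁ − p₂)²
  = (1.282 + 0.842)² · (0.14·0.86 + 0.29·0.71) / (-0.15)²
  = (2.124)² · (0.1204 + 0.2059) / 0.0225
  = 4.5114 · 0.3263 / 0.0225
  = 65.42
Round up → n = 66 per group.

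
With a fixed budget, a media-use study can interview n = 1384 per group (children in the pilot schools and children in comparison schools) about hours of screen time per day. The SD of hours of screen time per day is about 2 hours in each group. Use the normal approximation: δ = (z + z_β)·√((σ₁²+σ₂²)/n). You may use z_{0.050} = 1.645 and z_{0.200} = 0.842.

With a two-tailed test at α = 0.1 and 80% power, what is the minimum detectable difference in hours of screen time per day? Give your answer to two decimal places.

Minimum detectable difference ≈ 0.19 hours

δ = (z_{α/2} + z_β) · √((σ₁²+σ₂²)/n)
  = (1.645 + 0.842) · √(8/1384)
  = 2.487 · √0.00578
  = 2.487 · 0.0760
  = 0.1891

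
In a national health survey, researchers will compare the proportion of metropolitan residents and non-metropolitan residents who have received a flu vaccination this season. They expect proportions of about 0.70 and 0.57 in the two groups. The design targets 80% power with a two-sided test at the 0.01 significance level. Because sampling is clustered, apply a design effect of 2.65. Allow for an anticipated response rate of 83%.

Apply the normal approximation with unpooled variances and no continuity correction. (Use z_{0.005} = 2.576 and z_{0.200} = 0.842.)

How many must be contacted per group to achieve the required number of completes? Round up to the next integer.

n = (z_{α/2} + z_β)² · [p₁(1−p₁) + p₂(1−p₂)] / (p₁ − p₂)²
  = (2.576 + 0.842)² · (0.70·0.30 + 0.57·0.43) / (0.13)²
  = (3.418)² · (0.2100 + 0.2451) / 0.0169
  = 11.6827 · 0.4551 / 0.0169
  = 314.60
Design effect: 2.65 × 314.60 = 833.70.
Adjust for 83% response: 833.70 / 0.83 = 1004.46.
Round up → n = 1005 per group.

n = 1005 per group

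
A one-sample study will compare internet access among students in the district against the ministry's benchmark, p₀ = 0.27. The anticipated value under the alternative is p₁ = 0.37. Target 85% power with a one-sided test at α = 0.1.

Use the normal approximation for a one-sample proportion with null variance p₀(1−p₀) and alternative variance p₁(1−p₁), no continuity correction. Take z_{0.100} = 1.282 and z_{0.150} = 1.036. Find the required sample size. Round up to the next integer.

n = 115

n = [z_α·√(p₀q₀) + z_β·√(p₁q₁)]² / (p₁ − p₀)²
  = [1.282·√(0.27·0.73) + 1.036·√(0.37·0.63)]² / (0.10)²
  = [1.282·0.4440 + 1.036·0.4828]² / 0.0100
  = [1.0693]² / 0.0100
  = 114.35
Round up → n = 115.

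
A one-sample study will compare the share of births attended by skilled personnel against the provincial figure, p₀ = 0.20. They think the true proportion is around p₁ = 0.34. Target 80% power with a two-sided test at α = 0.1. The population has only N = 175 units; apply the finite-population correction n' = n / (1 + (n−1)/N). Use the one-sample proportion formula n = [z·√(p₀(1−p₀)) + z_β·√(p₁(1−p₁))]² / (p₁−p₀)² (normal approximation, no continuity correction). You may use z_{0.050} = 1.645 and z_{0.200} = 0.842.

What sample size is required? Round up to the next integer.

n = 44

n = [z_{α/2}·√(p₀q₀) + z_β·√(p₁q₁)]² / (p₁ − p₀)²
  = [1.645·√(0.20·0.80) + 0.842·√(0.34·0.66)]² / (0.14)²
  = [1.645·0.4000 + 0.842·0.4737]² / 0.0196
  = [1.0569]² / 0.0196
  = 56.99
Finite-population correction (N = 175): 56.99 / (1 + (56.99 − 1)/175) = 43.17.
Round up → n = 44.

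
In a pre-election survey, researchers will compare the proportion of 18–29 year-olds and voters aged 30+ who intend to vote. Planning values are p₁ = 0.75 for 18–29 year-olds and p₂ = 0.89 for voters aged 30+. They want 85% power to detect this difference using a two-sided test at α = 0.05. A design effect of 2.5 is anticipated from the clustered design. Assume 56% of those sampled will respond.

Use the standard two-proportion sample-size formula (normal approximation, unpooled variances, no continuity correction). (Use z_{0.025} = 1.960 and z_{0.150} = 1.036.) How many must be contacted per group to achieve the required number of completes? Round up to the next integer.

n = (z_{α/2} + z_β)² · [p₁(1−p₁) + p₂(1−p₂)] / (p₁ − p₂)²
  = (1.960 + 1.036)² · (0.75·0.25 + 0.89·0.11) / (-0.14)²
  = (2.996)² · (0.1875 + 0.0979) / 0.0196
  = 8.9760 · 0.2854 / 0.0196
  = 130.70
Design effect: 2.5 × 130.70 = 326.75.
Adjust for 56% response: 326.75 / 0.56 = 583.49.
Round up → n = 584 per group.

n = 584 per group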